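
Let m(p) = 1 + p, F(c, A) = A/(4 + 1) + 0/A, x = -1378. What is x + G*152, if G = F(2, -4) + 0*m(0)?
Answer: -7498/5 ≈ -1499.6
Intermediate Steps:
F(c, A) = A/5 (F(c, A) = A/5 + 0 = A/5)
G = -⅘ (G = (⅕)*(-4) + 0*(1 + 0) = -⅘ + 0*1 = -⅘ + 0 = -⅘ ≈ -0.80000)
x + G*152 = -1378 - ⅘*152 = -1378 - 608/5 = -7498/5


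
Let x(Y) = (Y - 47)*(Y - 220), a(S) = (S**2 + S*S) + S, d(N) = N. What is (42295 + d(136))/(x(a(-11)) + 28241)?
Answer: 42431/30265 ≈ 1.4020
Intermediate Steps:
a(S) = S + 2*S**2 (a(S) = (S**2 + S**2) + S = 2*S**2 + S = S + 2*S**2)
x(Y) = (-220 + Y)*(-47 + Y) (x(Y) = (-47 + Y)*(-220 + Y) = (-220 + Y)*(-47 + Y))
(42295 + d(136))/(x(a(-11)) + 28241) = (42295 + 136)/((10340 + (-11*(1 + 2*(-11)))**2 - (-2937)*(1 + 2*(-11))) + 28241) = 42431/((10340 + (-11*(1 - 22))**2 - (-2937)*(1 - 22)) + 28241) = 42431/((10340 + (-11*(-21))**2 - (-2937)*(-21)) + 28241) = 42431/((10340 + 231**2 - 267*231) + 28241) = 42431/((10340 + 53361 - 61677) + 28241) = 42431/(2024 + 28241) = 42431/30265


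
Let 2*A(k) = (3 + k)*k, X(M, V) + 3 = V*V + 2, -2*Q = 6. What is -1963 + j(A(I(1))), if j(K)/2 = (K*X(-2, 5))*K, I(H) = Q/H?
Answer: -1963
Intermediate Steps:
Q = -3 (Q = -1/2*6 = -3)
X(M, V) = -1 + V**2 (X(M, V) = -3 + (V*V + 2) = -3 + (V**2 + 2) = -3 + (2 + V**2) = -1 + V**2)
I(H) = -3/H
A(k) = k*(3 + k)/2 (A(k) = ((3 + k)*k)/2 = (k*(3 + k))/2 = k*(3 + k)/2)
j(K) = 48*K**2 (j(K) = 2*((K*(-1 + 5**2))*K) = 2*((K*(-1 + 25))*K) = 2*((K*24)*K) = 2*((24*K)*K) = 2*(24*K**2) = 48*K**2)
-1963 + j(A(I(1))) = -1963 + 48*((-3/1)*(3 - 3/1)/2)**2 = -1963 + 48*((-3*1)*(3 - 3*1)/2)**2 = -1963 + 48*((1/2)*(-3)*(3 - 3))**2 = -1963 + 48*((1/2)*(-3)*0)**2 = -1963 + 48*0**2 = -1963 + 48*0 = -1963 + 0 = -1963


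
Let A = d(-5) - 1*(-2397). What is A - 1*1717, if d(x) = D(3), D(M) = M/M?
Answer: 681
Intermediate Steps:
D(M) = 1
d(x) = 1
A = 2398 (A = 1 - 1*(-2397) = 1 + 2397 = 2398)
A - 1*1717 = 2398 - 1*1717 = 2398 - 1717 = 681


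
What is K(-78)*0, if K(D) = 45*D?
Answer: 0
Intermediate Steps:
K(-78)*0 = (45*(-78))*0 = -3510*0 = 0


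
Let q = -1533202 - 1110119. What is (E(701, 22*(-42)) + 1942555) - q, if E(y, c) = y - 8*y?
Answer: 4580969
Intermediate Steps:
E(y, c) = -7*y
q = -2643321
(E(701, 22*(-42)) + 1942555) - q = (-7*701 + 1942555) - 1*(-2643321) = (-4907 + 1942555) + 2643321 = 1937648 + 2643321 = 4580969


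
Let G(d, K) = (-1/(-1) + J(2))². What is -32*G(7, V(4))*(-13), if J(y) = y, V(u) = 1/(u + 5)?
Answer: 3744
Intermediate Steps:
V(u) = 1/(5 + u)
G(d, K) = 9 (G(d, K) = (-1/(-1) + 2)² = (-1*(-1) + 2)² = (1 + 2)² = 3² = 9)
-32*G(7, V(4))*(-13) = -32*9*(-13) = -288*(-13) = 3744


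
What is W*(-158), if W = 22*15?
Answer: -52140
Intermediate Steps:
W = 330
W*(-158) = 330*(-158) = -52140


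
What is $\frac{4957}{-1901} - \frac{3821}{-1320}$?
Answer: $\frac{720481}{2509320} \approx 0.28712$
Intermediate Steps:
$\frac{4957}{-1901} - \frac{3821}{-1320} = 4957 \left(- \frac{1}{1901}\right) - - \frac{3821}{1320} = - \frac{4957}{1901} + \frac{3821}{1320} = \frac{720481}{2509320}$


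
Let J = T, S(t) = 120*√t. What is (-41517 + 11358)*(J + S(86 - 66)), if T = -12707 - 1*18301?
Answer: 935170272 - 7238160*√5 ≈ 9.1899e+8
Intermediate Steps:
T = -31008 (T = -12707 - 18301 = -31008)
J = -31008
(-41517 + 11358)*(J + S(86 - 66)) = (-41517 + 11358)*(-31008 + 120*√(86 - 66)) = -30159*(-31008 + 120*√20) = -30159*(-31008 + 120*(2*√5)) = -30159*(-31008 + 240*√5) = 935170272 - 7238160*√5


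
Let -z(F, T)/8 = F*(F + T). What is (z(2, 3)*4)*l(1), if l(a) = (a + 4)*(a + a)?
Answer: -3200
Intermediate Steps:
z(F, T) = -8*F*(F + T)
l(a) = 2*a*(4 + a) (l(a) = (4 + a)*(2*a) = 2*a*(4 + a))
(z(2, 3)*4)*l(1) = (-8*2*(2 + 3)*4)*(2*1*(4 + 1)) = (-8*2*5*4)*(2*1*5) = -80*4*10 = -320*10 = -3200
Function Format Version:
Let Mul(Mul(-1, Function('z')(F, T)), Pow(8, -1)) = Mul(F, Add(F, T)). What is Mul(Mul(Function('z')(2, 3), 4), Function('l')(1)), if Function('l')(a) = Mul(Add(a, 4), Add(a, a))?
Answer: -3200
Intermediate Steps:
Function('z')(F, T) = Mul(-8, F, Add(F, T)) (Function('z')(F, T) = Mul(-8, Mul(F, Add(F, T))) = Mul(-8, F, Add(F, T)))
Function('l')(a) = Mul(2, a, Add(4, a)) (Function('l')(a) = Mul(Add(4, a), Mul(2, a)) = Mul(2, a, Add(4, a)))
Mul(Mul(Function('z')(2, 3), 4), Function('l')(1)) = Mul(Mul(Mul(-8, 2, Add(2, 3)), 4), Mul(2, 1, Add(4, 1))) = Mul(Mul(Mul(-8, 2, 5), 4), Mul(2, 1, 5)) = Mul(Mul(-80, 4), 10) = Mul(-320, 10) = -3200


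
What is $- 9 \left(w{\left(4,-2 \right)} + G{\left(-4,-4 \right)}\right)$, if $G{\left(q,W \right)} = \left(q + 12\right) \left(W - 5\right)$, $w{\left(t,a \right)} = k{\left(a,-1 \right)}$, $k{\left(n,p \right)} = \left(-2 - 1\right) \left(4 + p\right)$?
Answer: $729$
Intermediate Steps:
$k{\left(n,p \right)} = -12 - 3 p$ ($k{\left(n,p \right)} = - 3 \left(4 + p\right) = -12 - 3 p$)
$w{\left(t,a \right)} = -9$ ($w{\left(t,a \right)} = -12 - -3 = -12 + 3 = -9$)
$G{\left(q,W \right)} = \left(-5 + W\right) \left(12 + q\right)$ ($G{\left(q,W \right)} = \left(12 + q\right) \left(-5 + W\right) = \left(-5 + W\right) \left(12 + q\right)$)
$- 9 \left(w{\left(4,-2 \right)} + G{\left(-4,-4 \right)}\right) = - 9 \left(-9 - 72\right) = \left(-9\right) \left(-81\right) = 729$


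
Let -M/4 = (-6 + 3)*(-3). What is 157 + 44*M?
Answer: -1427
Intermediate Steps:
M = -36 (M = -4*(-6 + 3)*(-3) = -(-12)*(-3) = -4*9 = -36)
157 + 44*M = 157 + 44*(-36) = 157 - 1584 = -1427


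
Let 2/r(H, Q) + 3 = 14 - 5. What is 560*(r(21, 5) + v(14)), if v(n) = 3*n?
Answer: 71120/3 ≈ 23707.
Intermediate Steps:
r(H, Q) = ⅓ (r(H, Q) = 2/(-3 + (14 - 5)) = 2/(-3 + 9) = 2/6 = 2*(⅙) = ⅓)
560*(r(21, 5) + v(14)) = 560*(⅓ + 3*14) = 560*(⅓ + 42) = 560*(127/3) = 71120/3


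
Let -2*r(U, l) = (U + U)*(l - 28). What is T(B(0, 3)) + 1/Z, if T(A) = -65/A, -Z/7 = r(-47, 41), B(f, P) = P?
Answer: -278008/12831 ≈ -21.667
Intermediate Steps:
r(U, l) = -U*(-28 + l) (r(U, l) = -(U + U)*(l - 28)/2 = -2*U*(-28 + l)/2 = -U*(-28 + l))
Z = -4277 (Z = -(-329)*(28 - 1*41) = -(-329)*(28 - 41) = -(-329)*(-13) = -7*611 = -4277)
T(B(0, 3)) + 1/Z = -65/3 + 1/(-4277) = -65*⅓ - 1/4277 = -65/3 - 1/4277 = -278008/12831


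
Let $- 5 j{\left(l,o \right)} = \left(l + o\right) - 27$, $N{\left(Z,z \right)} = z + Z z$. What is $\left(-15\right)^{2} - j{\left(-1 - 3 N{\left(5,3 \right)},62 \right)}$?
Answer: $221$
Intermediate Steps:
$j{\left(l,o \right)} = \frac{27}{5} - \frac{l}{5} - \frac{o}{5}$ ($j{\left(l,o \right)} = - \frac{\left(l + o\right) - 27}{5} = - \frac{-27 + l + o}{5} = \frac{27}{5} - \frac{l}{5} - \frac{o}{5}$)
$\left(-15\right)^{2} - j{\left(-1 - 3 N{\left(5,3 \right)},62 \right)} = \left(-15\right)^{2} - \left(\frac{27}{5} - \frac{-1 - 3 \cdot 3 \left(1 + 5\right)}{5} - \frac{62}{5}\right) = 225 - \left(\frac{27}{5} - \frac{-1 - 3 \cdot 3 \cdot 6}{5} - \frac{62}{5}\right) = 225 - \left(\frac{27}{5} - \frac{-1 - 54}{5} - \frac{62}{5}\right) = 225 - \left(\frac{27}{5} - -11 - \frac{62}{5}\right) = 225 - \left(\frac{27}{5} + 11 - \frac{62}{5}\right) = 225 - 4 = 221$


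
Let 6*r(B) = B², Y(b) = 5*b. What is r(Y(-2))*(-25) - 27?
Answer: -1331/3 ≈ -443.67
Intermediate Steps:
r(B) = B²/6
r(Y(-2))*(-25) - 27 = ((5*(-2))²/6)*(-25) - 27 = ((⅙)*(-10)²)*(-25) - 27 = ((⅙)*100)*(-25) - 27 = (50/3)*(-25) - 27 = -1250/3 - 27 = -1331/3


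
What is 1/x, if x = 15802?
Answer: 1/15802 ≈ 6.3283e-5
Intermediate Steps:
1/x = 1/15802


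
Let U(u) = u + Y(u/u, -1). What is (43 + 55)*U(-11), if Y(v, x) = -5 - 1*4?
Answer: -1960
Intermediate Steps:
Y(v, x) = -9 (Y(v, x) = -5 - 4 = -9)
U(u) = -9 + u (U(u) = u - 9 = -9 + u)
(43 + 55)*U(-11) = (43 + 55)*(-9 - 11) = 98*(-20) = -1960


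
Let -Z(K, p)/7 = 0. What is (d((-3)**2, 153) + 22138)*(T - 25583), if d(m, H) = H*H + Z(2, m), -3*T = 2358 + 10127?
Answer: -4064340998/3 ≈ -1.3548e+9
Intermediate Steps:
Z(K, p) = 0 (Z(K, p) = -7*0 = 0)
T = -12485/3 (T = -(2358 + 10127)/3 = -1/3*12485 = -12485/3 ≈ -4161.7)
d(m, H) = H**2 (d(m, H) = H*H + 0 = H**2 + 0 = H**2)
(d((-3)**2, 153) + 22138)*(T - 25583) = (153**2 + 22138)*(-12485/3 - 25583) = (23409 + 22138)*(-89234/3) = 45547*(-89234/3) = -4064340998/3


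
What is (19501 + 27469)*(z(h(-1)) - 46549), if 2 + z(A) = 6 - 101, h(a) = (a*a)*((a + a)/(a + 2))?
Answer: -2190962620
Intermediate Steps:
h(a) = 2*a³/(2 + a) (h(a) = a²*((2*a)/(2 + a)) = a²*(2*a/(2 + a)) = 2*a³/(2 + a))
z(A) = -97 (z(A) = -2 + (6 - 101) = -2 - 95 = -97)
(19501 + 27469)*(z(h(-1)) - 46549) = (19501 + 27469)*(-97 - 46549) = 46970*(-46646) = -2190962620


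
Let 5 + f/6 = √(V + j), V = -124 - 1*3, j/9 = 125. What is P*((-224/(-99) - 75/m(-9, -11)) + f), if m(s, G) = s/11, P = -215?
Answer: -1360735/99 - 1290*√998 ≈ -54497.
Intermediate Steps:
m(s, G) = s/11 (m(s, G) = s*(1/11) = s/11)
j = 1125 (j = 9*125 = 1125)
V = -127 (V = -124 - 3 = -127)
f = -30 + 6*√998 (f = -30 + 6*√(-127 + 1125) = -30 + 6*√998 ≈ 159.55)
P*((-224/(-99) - 75/m(-9, -11)) + f) = -215*((-224/(-99) - 75/((1/11)*(-9))) + (-30 + 6*√998)) = -215*((-224*(-1/99) - 75/(-9/11)) + (-30 + 6*√998)) = -215*((224/99 - 75*(-11/9)) + (-30 + 6*√998)) = -215*((224/99 + 275/3) + (-30 + 6*√998)) = -215*(9299/99 + (-30 + 6*√998)) = -215*(6329/99 + 6*√998) = -1360735/99 - 1290*√998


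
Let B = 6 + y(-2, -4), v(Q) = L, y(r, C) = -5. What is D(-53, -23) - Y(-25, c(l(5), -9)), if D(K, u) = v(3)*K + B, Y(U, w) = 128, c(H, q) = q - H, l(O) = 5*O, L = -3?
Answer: 32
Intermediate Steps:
v(Q) = -3
B = 1 (B = 6 - 5 = 1)
D(K, u) = 1 - 3*K (D(K, u) = -3*K + 1 = 1 - 3*K)
D(-53, -23) - Y(-25, c(l(5), -9)) = (1 - 3*(-53)) - 1*128 = (1 + 159) - 128 = 160 - 128 = 32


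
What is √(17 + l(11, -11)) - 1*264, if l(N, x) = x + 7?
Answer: -264 + √13 ≈ -260.39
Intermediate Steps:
l(N, x) = 7 + x
√(17 + l(11, -11)) - 1*264 = √(17 + (7 - 11)) - 1*264 = √(17 - 4) - 264 = √13 - 264 = -264 + √13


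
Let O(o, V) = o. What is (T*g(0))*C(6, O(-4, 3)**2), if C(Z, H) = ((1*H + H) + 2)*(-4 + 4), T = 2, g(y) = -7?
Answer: 0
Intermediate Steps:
C(Z, H) = 0 (C(Z, H) = ((H + H) + 2)*0 = (2*H + 2)*0 = (2 + 2*H)*0 = 0)
(T*g(0))*C(6, O(-4, 3)**2) = (2*(-7))*0 = -14*0 = 0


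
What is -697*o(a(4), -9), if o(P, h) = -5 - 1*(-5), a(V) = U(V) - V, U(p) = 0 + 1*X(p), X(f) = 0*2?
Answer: 0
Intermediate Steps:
X(f) = 0
U(p) = 0 (U(p) = 0 + 1*0 = 0 + 0 = 0)
a(V) = -V (a(V) = 0 - V = -V)
o(P, h) = 0 (o(P, h) = -5 + 5 = 0)
-697*o(a(4), -9) = -697*0 = 0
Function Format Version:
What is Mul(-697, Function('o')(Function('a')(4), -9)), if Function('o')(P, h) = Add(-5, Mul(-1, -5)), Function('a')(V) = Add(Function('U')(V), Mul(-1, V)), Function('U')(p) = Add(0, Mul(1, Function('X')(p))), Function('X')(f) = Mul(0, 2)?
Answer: 0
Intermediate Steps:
Function('X')(f) = 0
Function('U')(p) = 0 (Function('U')(p) = Add(0, Mul(1, 0)) = Add(0, 0) = 0)
Function('a')(V) = Mul(-1, V) (Function('a')(V) = Add(0, Mul(-1, V)) = Mul(-1, V))
Function('o')(P, h) = 0 (Function('o')(P, h) = Add(-5, 5) = 0)
Mul(-697, Function('o')(Function('a')(4), -9)) = Mul(-697, 0) = 0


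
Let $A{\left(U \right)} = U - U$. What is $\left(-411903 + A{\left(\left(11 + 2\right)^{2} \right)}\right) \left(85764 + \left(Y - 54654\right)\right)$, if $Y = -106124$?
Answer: $30898491642$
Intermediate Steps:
$A{\left(U \right)} = 0$
$\left(-411903 + A{\left(\left(11 + 2\right)^{2} \right)}\right) \left(85764 + \left(Y - 54654\right)\right) = \left(-411903 + 0\right) \left(85764 - 160778\right) = - 411903 \left(85764 - 160778\right) = \left(-411903\right) \left(-75014\right) = 30898491642$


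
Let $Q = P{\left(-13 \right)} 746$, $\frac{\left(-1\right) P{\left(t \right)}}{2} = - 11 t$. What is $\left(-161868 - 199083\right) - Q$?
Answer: $-147595$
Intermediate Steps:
$P{\left(t \right)} = 22 t$ ($P{\left(t \right)} = - 2 \left(- 11 t\right) = 22 t$)
$Q = -213356$ ($Q = 22 \left(-13\right) 746 = \left(-286\right) 746 = -213356$)
$\left(-161868 - 199083\right) - Q = \left(-161868 - 199083\right) - -213356 = \left(-161868 - 199083\right) + 213356 = -360951 + 213356 = -147595$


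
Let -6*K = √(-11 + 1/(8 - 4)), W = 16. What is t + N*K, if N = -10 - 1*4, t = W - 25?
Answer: -9 + 7*I*√43/6 ≈ -9.0 + 7.6503*I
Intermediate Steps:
t = -9 (t = 16 - 25 = -9)
K = -I*√43/12 (K = -√(-11 + 1/(8 - 4))/6 = -√(-11 + 1/4)/6 = -√(-11 + ¼)/6 = -I*√43/12 ≈ -0.54645*I)
N = -14 (N = -10 - 4 = -14)
t + N*K = -9 - (-7)*I*√43/6 = -9 + 7*I*√43/6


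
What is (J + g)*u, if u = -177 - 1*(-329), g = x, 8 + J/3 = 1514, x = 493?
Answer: 761672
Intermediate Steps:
J = 4518 (J = -24 + 3*1514 = -24 + 4542 = 4518)
g = 493
u = 152 (u = -177 + 329 = 152)
(J + g)*u = (4518 + 493)*152 = 5011*152 = 761672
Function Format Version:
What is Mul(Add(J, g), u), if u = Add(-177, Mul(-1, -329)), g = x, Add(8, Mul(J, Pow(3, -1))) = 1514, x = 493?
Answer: 761672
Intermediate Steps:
J = 4518 (J = Add(-24, Mul(3, 1514)) = Add(-24, 4542) = 4518)
g = 493
u = 152 (u = Add(-177, 329) = 152)
Mul(Add(J, g), u) = Mul(Add(4518, 493), 152) = Mul(5011, 152) = 761672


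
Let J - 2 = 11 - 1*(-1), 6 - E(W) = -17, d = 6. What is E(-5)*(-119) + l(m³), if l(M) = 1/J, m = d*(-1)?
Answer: -38317/14 ≈ -2736.9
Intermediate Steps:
E(W) = 23 (E(W) = 6 - 1*(-17) = 6 + 17 = 23)
m = -6 (m = 6*(-1) = -6)
J = 14 (J = 2 + (11 - 1*(-1)) = 2 + (11 + 1) = 2 + 12 = 14)
l(M) = 1/14
E(-5)*(-119) + l(m³) = 23*(-119) + 1/14 = -2737 + 1/14 = -38317/14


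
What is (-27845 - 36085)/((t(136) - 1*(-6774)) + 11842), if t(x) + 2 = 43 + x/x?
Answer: -31965/9329 ≈ -3.4264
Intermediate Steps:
t(x) = 42 (t(x) = -2 + (43 + x/x) = -2 + (43 + 1) = -2 + 44 = 42)
(-27845 - 36085)/((t(136) - 1*(-6774)) + 11842) = (-27845 - 36085)/((42 - 1*(-6774)) + 11842) = -63930/((42 + 6774) + 11842) = -63930/(6816 + 11842) = -63930/18658 = -63930*1/18658 = -31965/9329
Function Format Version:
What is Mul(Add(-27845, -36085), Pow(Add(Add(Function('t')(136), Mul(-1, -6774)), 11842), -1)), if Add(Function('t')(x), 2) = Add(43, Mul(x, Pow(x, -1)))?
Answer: Rational(-31965, 9329) ≈ -3.4264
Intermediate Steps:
Function('t')(x) = 42 (Function('t')(x) = Add(-2, Add(43, Mul(x, Pow(x, -1)))) = Add(-2, Add(43, 1)) = Add(-2, 44) = 42)
Mul(Add(-27845, -36085), Pow(Add(Add(Function('t')(136), Mul(-1, -6774)), 11842), -1)) = Mul(Add(-27845, -36085), Pow(Add(Add(42, Mul(-1, -6774)), 11842), -1)) = Mul(-63930, Pow(Add(Add(42, 6774), 11842), -1)) = Mul(-63930, Pow(Add(6816, 11842), -1)) = Mul(-63930, Pow(18658, -1)) = Mul(-63930, Rational(1, 18658)) = Rational(-31965, 9329)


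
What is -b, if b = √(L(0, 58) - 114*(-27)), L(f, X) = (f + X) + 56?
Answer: -2*√798 ≈ -56.498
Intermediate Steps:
L(f, X) = 56 + X + f (L(f, X) = (X + f) + 56 = 56 + X + f)
b = 2*√798 (b = √((56 + 58 + 0) - 114*(-27)) = √(114 + 3078) = √3192 = 2*√798 ≈ 56.498)
-b = -2*√798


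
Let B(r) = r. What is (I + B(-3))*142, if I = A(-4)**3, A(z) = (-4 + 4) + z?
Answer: -9514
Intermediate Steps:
A(z) = z (A(z) = 0 + z = z)
I = -64 (I = (-4)**3 = -64)
(I + B(-3))*142 = (-64 - 3)*142 = -67*142 = -9514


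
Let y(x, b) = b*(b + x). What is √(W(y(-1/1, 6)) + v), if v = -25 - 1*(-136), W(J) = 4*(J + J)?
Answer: 3*√39 ≈ 18.735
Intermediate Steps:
W(J) = 8*J (W(J) = 4*(2*J) = 8*J)
v = 111 (v = -25 + 136 = 111)
√(W(y(-1/1, 6)) + v) = √(8*(6*(6 - 1/1)) + 111) = √(8*(6*(6 - 1*1)) + 111) = √(8*(6*(6 - 1)) + 111) = √(8*(6*5) + 111) = √(8*30 + 111) = √(240 + 111) = √351 = 3*√39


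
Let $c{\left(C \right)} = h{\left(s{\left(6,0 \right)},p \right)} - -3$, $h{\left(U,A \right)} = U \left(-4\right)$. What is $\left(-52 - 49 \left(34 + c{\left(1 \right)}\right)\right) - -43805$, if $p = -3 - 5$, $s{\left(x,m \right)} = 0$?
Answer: $41940$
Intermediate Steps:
$p = -8$
$h{\left(U,A \right)} = - 4 U$
$c{\left(C \right)} = 3$ ($c{\left(C \right)} = \left(-4\right) 0 - -3 = 0 + 3 = 3$)
$\left(-52 - 49 \left(34 + c{\left(1 \right)}\right)\right) - -43805 = \left(-52 - 49 \left(34 + 3\right)\right) - -43805 = \left(-52 - 1813\right) + 43805 = -1865 + 43805 = 41940$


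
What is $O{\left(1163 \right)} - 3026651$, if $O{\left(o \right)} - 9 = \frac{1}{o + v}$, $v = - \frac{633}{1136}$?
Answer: $- \frac{3996786692334}{1320535} \approx -3.0266 \cdot 10^{6}$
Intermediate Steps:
$v = - \frac{633}{1136}$ ($v = \left(-633\right) \frac{1}{1136} = - \frac{633}{1136} \approx -0.55722$)
$O{\left(o \right)} = 9 + \frac{1}{- \frac{633}{1136} + o}$ ($O{\left(o \right)} = 9 + \frac{1}{o - \frac{633}{1136}} = 9 + \frac{1}{- \frac{633}{1136} + o}$)
$O{\left(1163 \right)} - 3026651 = \frac{-4561 + 10224 \cdot 1163}{-633 + 1136 \cdot 1163} - 3026651 = \frac{-4561 + 11890512}{-633 + 1321168} - 3026651 = \frac{1}{1320535} \cdot 11885951 - 3026651 = \frac{11885951}{1320535} - 3026651 = - \frac{3996786692334}{1320535}$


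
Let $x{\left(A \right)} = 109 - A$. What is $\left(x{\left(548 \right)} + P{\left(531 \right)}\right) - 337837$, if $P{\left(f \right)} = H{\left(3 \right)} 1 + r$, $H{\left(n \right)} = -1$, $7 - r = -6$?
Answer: $-338264$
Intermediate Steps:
$r = 13$ ($r = 7 - -6 = 7 + 6 = 13$)
$P{\left(f \right)} = 12$ ($P{\left(f \right)} = \left(-1\right) 1 + 13 = -1 + 13 = 12$)
$\left(x{\left(548 \right)} + P{\left(531 \right)}\right) - 337837 = \left(\left(109 - 548\right) + 12\right) - 337837 = \left(-439 + 12\right) - 337837 = -427 - 337837 = -338264$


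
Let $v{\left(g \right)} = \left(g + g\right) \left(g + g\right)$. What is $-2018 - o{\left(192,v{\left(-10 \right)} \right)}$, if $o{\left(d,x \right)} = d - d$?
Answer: $-2018$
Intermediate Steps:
$v{\left(g \right)} = 4 g^{2}$ ($v{\left(g \right)} = 2 g 2 g = 4 g^{2}$)
$o{\left(d,x \right)} = 0$
$-2018 - o{\left(192,v{\left(-10 \right)} \right)} = -2018 - 0 = -2018 + 0 = -2018$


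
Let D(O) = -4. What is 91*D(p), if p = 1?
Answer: -364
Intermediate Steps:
91*D(p) = 91*(-4) = -364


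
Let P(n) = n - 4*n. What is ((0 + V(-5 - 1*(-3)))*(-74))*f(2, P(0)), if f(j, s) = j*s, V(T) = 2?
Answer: 0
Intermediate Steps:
P(n) = -3*n (P(n) = n - 4*n = -3*n)
((0 + V(-5 - 1*(-3)))*(-74))*f(2, P(0)) = ((0 + 2)*(-74))*(2*(-3*0)) = (2*(-74))*(2*0) = -148*0 = 0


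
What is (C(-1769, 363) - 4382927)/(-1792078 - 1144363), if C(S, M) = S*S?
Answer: 1253566/2936441 ≈ 0.42690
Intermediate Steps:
C(S, M) = S²
(C(-1769, 363) - 4382927)/(-1792078 - 1144363) = ((-1769)² - 4382927)/(-1792078 - 1144363) = (3129361 - 4382927)/(-2936441) = -1253566*(-1/2936441) = 1253566/2936441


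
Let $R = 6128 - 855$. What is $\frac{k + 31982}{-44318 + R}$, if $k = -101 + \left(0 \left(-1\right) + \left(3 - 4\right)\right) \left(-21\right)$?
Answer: $- \frac{10634}{13015} \approx -0.81706$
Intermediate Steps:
$R = 5273$ ($R = 6128 - 855 = 5273$)
$k = -80$ ($k = -101 + \left(0 - 1\right) \left(-21\right) = -101 - -21 = -101 + 21 = -80$)
$\frac{k + 31982}{-44318 + R} = \frac{-80 + 31982}{-44318 + 5273} = \frac{31902}{-39045} = 31902 \left(- \frac{1}{39045}\right) = - \frac{10634}{13015}$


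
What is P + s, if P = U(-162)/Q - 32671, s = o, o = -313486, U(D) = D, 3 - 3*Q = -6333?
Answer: -121847291/352 ≈ -3.4616e+5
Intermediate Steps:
Q = 2112 (Q = 1 - 1/3*(-6333) = 1 + 2111 = 2112)
s = -313486
P = -11500219/352 (P = -162/2112 - 32671 = -162*1/2112 - 32671 = -27/352 - 32671 = -11500219/352 ≈ -32671.)
P + s = -11500219/352 - 313486 = -121847291/352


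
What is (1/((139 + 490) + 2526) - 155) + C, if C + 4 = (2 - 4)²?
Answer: -489024/3155 ≈ -155.00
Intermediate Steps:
C = 0 (C = -4 + (2 - 4)² = -4 + (-2)² = -4 + 4 = 0)
(1/((139 + 490) + 2526) - 155) + C = (1/((139 + 490) + 2526) - 155) + 0 = (1/(629 + 2526) - 155) + 0 = (1/3155 - 155) + 0 = -489024/3155 + 0 = -489024/3155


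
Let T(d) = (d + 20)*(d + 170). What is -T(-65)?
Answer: 4725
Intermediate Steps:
T(d) = (20 + d)*(170 + d)
-T(-65) = -(3400 + (-65)**2 + 190*(-65)) = -(3400 + 4225 - 12350) = -1*(-4725) = 4725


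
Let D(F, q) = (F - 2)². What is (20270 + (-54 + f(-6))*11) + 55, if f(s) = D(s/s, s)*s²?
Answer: 20127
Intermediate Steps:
D(F, q) = (-2 + F)²
f(s) = s² (f(s) = (-2 + s/s)²*s² = (-2 + 1)²*s² = (-1)²*s² = 1*s² = s²)
(20270 + (-54 + f(-6))*11) + 55 = (20270 + (-54 + (-6)²)*11) + 55 = (20270 + (-54 + 36)*11) + 55 = (20270 - 18*11) + 55 = (20270 - 198) + 55 = 20072 + 55 = 20127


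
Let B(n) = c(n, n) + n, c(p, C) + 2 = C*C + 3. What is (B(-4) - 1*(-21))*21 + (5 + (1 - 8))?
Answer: 712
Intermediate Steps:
c(p, C) = 1 + C² (c(p, C) = -2 + (C*C + 3) = -2 + (C² + 3) = -2 + (3 + C²) = 1 + C²)
B(n) = 1 + n + n² (B(n) = (1 + n²) + n = 1 + n + n²)
(B(-4) - 1*(-21))*21 + (5 + (1 - 8)) = ((1 - 4 + (-4)²) - 1*(-21))*21 + (5 + (1 - 8)) = ((1 - 4 + 16) + 21)*21 + (5 - 7) = (13 + 21)*21 - 2 = 34*21 - 2 = 714 - 2 = 712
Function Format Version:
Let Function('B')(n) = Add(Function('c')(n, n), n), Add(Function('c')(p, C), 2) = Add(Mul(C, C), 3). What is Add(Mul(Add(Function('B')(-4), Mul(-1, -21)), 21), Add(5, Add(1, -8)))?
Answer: 712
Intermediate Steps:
Function('c')(p, C) = Add(1, Pow(C, 2)) (Function('c')(p, C) = Add(-2, Add(Mul(C, C), 3)) = Add(-2, Add(Pow(C, 2), 3)) = Add(-2, Add(3, Pow(C, 2))) = Add(1, Pow(C, 2)))
Function('B')(n) = Add(1, n, Pow(n, 2)) (Function('B')(n) = Add(Add(1, Pow(n, 2)), n) = Add(1, n, Pow(n, 2)))
Add(Mul(Add(Function('B')(-4), Mul(-1, -21)), 21), Add(5, Add(1, -8))) = Add(Mul(Add(Add(1, -4, Pow(-4, 2)), Mul(-1, -21)), 21), Add(5, Add(1, -8))) = Add(Mul(Add(Add(1, -4, 16), 21), 21), Add(5, -7)) = Add(Mul(Add(13, 21), 21), -2) = Add(Mul(34, 21), -2) = Add(714, -2) = 712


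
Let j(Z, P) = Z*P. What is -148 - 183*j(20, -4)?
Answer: 14492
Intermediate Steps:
j(Z, P) = P*Z
-148 - 183*j(20, -4) = -148 - (-732)*20 = -148 - 183*(-80) = -148 + 14640 = 14492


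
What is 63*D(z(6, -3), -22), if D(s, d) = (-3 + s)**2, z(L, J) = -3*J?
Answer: 2268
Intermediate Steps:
63*D(z(6, -3), -22) = 63*(-3 - 3*(-3))**2 = 63*(-3 + 9)**2 = 63*6**2 = 63*36 = 2268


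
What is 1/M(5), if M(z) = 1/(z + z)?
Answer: 10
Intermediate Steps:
M(z) = 1/(2*z)
1/M(5) = 1/((1/2)/5) = 1/((1/2)*(1/5)) = 1/(1/10) = 10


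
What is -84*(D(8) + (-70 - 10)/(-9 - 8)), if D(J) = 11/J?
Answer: -17367/34 ≈ -510.79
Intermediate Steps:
-84*(D(8) + (-70 - 10)/(-9 - 8)) = -84*(11/8 + (-70 - 10)/(-9 - 8)) = -84*(11*(1/8) - 80/(-17)) = -84*(11/8 - 80*(-1/17)) = -84*(11/8 + 80/17) = -84*827/136 = -17367/34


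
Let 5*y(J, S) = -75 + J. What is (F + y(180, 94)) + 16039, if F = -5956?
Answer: 10104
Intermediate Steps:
y(J, S) = -15 + J/5 (y(J, S) = (-75 + J)/5 = -15 + J/5)
(F + y(180, 94)) + 16039 = (-5956 + (-15 + (1/5)*180)) + 16039 = (-5956 + (-15 + 36)) + 16039 = (-5956 + 21) + 16039 = -5935 + 16039 = 10104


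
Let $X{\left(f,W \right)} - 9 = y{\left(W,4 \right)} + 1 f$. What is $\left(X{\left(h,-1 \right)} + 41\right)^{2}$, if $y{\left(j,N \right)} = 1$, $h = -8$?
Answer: $1849$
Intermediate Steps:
$X{\left(f,W \right)} = 10 + f$ ($X{\left(f,W \right)} = 9 + \left(1 + 1 f\right) = 9 + \left(1 + f\right) = 10 + f$)
$\left(X{\left(h,-1 \right)} + 41\right)^{2} = \left(\left(10 - 8\right) + 41\right)^{2} = \left(2 + 41\right)^{2} = 43^{2} = 1849$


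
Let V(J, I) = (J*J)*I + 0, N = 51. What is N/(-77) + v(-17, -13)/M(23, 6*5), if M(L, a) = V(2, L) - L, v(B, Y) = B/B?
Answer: -3442/5313 ≈ -0.64785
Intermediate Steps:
v(B, Y) = 1
V(J, I) = I*J² (V(J, I) = J²*I + 0 = I*J² + 0 = I*J²)
M(L, a) = 3*L (M(L, a) = L*2² - L = L*4 - L = 4*L - L = 3*L)
N/(-77) + v(-17, -13)/M(23, 6*5) = 51/(-77) + 1/(3*23) = 51*(-1/77) + 1/69 = -51/77 + 1*(1/69) = -51/77 + 1/69 = -3442/5313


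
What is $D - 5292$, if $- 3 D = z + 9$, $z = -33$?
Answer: $-5284$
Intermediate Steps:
$D = 8$ ($D = - \frac{-33 + 9}{3} = \left(- \frac{1}{3}\right) \left(-24\right) = 8$)
$D - 5292 = 8 - 5292 = -5284$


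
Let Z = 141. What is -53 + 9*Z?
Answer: 1216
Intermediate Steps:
-53 + 9*Z = -53 + 9*141 = -53 + 1269 = 1216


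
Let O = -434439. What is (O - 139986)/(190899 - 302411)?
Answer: 574425/111512 ≈ 5.1512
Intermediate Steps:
(O - 139986)/(190899 - 302411) = (-434439 - 139986)/(190899 - 302411) = -574425/(-111512) = -574425*(-1/111512) = 574425/111512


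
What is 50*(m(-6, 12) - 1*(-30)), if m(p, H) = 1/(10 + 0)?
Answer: 1505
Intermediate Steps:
m(p, H) = 1/10
50*(m(-6, 12) - 1*(-30)) = 50*(1/10 - 1*(-30)) = 50*(1/10 + 30) = 50*(301/10) = 1505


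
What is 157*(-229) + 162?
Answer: -35791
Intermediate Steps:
157*(-229) + 162 = -35953 + 162 = -35791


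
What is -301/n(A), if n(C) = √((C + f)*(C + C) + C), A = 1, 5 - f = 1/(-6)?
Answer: -301*√30/20 ≈ -82.432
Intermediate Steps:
f = 31/6 (f = 5 - 1/(-6) = 5 - 1*(-⅙) = 5 + ⅙ = 31/6 ≈ 5.1667)
n(C) = √(C + 2*C*(31/6 + C)) (n(C) = √((C + 31/6)*(C + C) + C) = √((31/6 + C)*(2*C) + C) = √(2*C*(31/6 + C) + C) = √(C + 2*C*(31/6 + C)))
-301/n(A) = -301*√6/(2*√(17 + 3*1)) = -301*√6/(2*√(17 + 3)) = -301*√30/20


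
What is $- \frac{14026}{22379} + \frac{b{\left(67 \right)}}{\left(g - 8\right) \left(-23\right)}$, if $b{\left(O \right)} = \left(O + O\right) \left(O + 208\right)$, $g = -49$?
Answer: $\frac{35055568}{1275603} \approx 27.482$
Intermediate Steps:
$b{\left(O \right)} = 2 O \left(208 + O\right)$
$- \frac{14026}{22379} + \frac{b{\left(67 \right)}}{\left(g - 8\right) \left(-23\right)} = - \frac{14026}{22379} + \frac{2 \cdot 67 \left(208 + 67\right)}{\left(-49 - 8\right) \left(-23\right)} = \left(-14026\right) \frac{1}{22379} + \frac{2 \cdot 67 \cdot 275}{\left(-57\right) \left(-23\right)} = - \frac{14026}{22379} + \frac{36850}{1311} = \frac{35055568}{1275603}$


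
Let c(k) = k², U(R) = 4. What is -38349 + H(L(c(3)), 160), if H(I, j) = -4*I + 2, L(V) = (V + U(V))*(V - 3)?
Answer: -38659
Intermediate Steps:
L(V) = (-3 + V)*(4 + V) (L(V) = (V + 4)*(V - 3) = (4 + V)*(-3 + V) = (-3 + V)*(4 + V))
H(I, j) = 2 - 4*I
-38349 + H(L(c(3)), 160) = -38349 + (2 - 4*(-12 + 3² + (3²)²)) = -38349 + (2 - 4*(-12 + 9 + 9²)) = -38349 + (2 - 4*(-12 + 9 + 81)) = -38349 + (2 - 4*78) = -38349 + (2 - 312) = -38349 - 310 = -38659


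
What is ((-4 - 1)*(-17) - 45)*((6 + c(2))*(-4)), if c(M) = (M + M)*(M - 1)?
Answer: -1600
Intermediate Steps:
c(M) = 2*M*(-1 + M) (c(M) = (2*M)*(-1 + M) = 2*M*(-1 + M))
((-4 - 1)*(-17) - 45)*((6 + c(2))*(-4)) = ((-4 - 1)*(-17) - 45)*((6 + 2*2*(-1 + 2))*(-4)) = (-5*(-17) - 45)*((6 + 2*2*1)*(-4)) = (85 - 45)*((6 + 4)*(-4)) = 40*(10*(-4)) = 40*(-40) = -1600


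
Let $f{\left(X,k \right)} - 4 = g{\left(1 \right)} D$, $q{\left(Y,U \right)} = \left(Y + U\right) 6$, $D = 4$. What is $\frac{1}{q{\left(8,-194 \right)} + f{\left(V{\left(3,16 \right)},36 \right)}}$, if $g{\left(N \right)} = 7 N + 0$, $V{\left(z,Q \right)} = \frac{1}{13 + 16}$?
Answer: $- \frac{1}{1084} \approx -0.00092251$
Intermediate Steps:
$V{\left(z,Q \right)} = \frac{1}{29}$
$g{\left(N \right)} = 7 N$
$q{\left(Y,U \right)} = 6 U + 6 Y$ ($q{\left(Y,U \right)} = \left(U + Y\right) 6 = 6 U + 6 Y$)
$f{\left(X,k \right)} = 32$ ($f{\left(X,k \right)} = 4 + 7 \cdot 1 \cdot 4 = 4 + 7 \cdot 4 = 4 + 28 = 32$)
$\frac{1}{q{\left(8,-194 \right)} + f{\left(V{\left(3,16 \right)},36 \right)}} = \frac{1}{\left(6 \left(-194\right) + 6 \cdot 8\right) + 32} = \frac{1}{\left(-1164 + 48\right) + 32} = \frac{1}{-1116 + 32} = \frac{1}{-1084} = - \frac{1}{1084}$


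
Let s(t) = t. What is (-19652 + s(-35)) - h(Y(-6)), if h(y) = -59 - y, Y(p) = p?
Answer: -19634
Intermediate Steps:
(-19652 + s(-35)) - h(Y(-6)) = (-19652 - 35) - (-59 - 1*(-6)) = -19687 - (-59 + 6) = -19687 - 1*(-53) = -19687 + 53 = -19634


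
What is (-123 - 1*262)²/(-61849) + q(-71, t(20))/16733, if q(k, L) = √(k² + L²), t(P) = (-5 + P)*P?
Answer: -148225/61849 + √95041/16733 ≈ -2.3781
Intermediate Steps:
t(P) = P*(-5 + P)
q(k, L) = √(L² + k²)
(-123 - 1*262)²/(-61849) + q(-71, t(20))/16733 = (-123 - 1*262)²/(-61849) + √((20*(-5 + 20))² + (-71)²)/16733 = (-123 - 262)²*(-1/61849) + √((20*15)² + 5041)*(1/16733) = (-385)²*(-1/61849) + √(300² + 5041)*(1/16733) = 148225*(-1/61849) + √(90000 + 5041)*(1/16733) = -148225/61849 + √95041*(1/16733) = -148225/61849 + √95041/16733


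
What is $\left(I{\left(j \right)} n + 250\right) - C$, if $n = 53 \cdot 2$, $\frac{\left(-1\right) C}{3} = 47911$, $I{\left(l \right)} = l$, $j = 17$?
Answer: $145785$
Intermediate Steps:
$C = -143733$ ($C = \left(-3\right) 47911 = -143733$)
$n = 106$
$\left(I{\left(j \right)} n + 250\right) - C = \left(17 \cdot 106 + 250\right) - -143733 = \left(1802 + 250\right) + 143733 = 2052 + 143733 = 145785$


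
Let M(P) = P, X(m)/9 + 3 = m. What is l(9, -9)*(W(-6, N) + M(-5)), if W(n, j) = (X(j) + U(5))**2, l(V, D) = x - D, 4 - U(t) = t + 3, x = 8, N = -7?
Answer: 150127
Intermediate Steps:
X(m) = -27 + 9*m
U(t) = 1 - t (U(t) = 4 - (t + 3) = 4 - (3 + t) = 4 + (-3 - t) = 1 - t)
l(V, D) = 8 - D
W(n, j) = (-31 + 9*j)**2 (W(n, j) = ((-27 + 9*j) + (1 - 1*5))**2 = ((-27 + 9*j) + (1 - 5))**2 = ((-27 + 9*j) - 4)**2 = (-31 + 9*j)**2)
l(9, -9)*(W(-6, N) + M(-5)) = (8 - 1*(-9))*((-31 + 9*(-7))**2 - 5) = (8 + 9)*((-31 - 63)**2 - 5) = 17*((-94)**2 - 5) = 17*(8836 - 5) = 17*8831 = 150127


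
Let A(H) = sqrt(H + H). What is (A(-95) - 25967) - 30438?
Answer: -56405 + I*sqrt(190) ≈ -56405.0 + 13.784*I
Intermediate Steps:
A(H) = sqrt(2)*sqrt(H) (A(H) = sqrt(2*H) = sqrt(2)*sqrt(H))
(A(-95) - 25967) - 30438 = (sqrt(2)*sqrt(-95) - 25967) - 30438 = (sqrt(2)*(I*sqrt(95)) - 25967) - 30438 = (I*sqrt(190) - 25967) - 30438 = (-25967 + I*sqrt(190)) - 30438 = -56405 + I*sqrt(190)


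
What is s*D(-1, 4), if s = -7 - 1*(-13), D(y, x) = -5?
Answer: -30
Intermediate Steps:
s = 6 (s = -7 + 13 = 6)
s*D(-1, 4) = 6*(-5) = -30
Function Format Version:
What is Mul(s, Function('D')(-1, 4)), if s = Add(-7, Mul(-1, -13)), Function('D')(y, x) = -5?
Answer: -30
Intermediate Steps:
s = 6 (s = Add(-7, 13) = 6)
Mul(s, Function('D')(-1, 4)) = Mul(6, -5) = -30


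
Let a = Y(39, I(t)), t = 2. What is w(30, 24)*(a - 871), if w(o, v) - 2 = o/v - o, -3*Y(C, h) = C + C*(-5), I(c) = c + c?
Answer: 87633/4 ≈ 21908.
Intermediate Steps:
I(c) = 2*c
Y(C, h) = 4*C/3 (Y(C, h) = -(C + C*(-5))/3 = -(C - 5*C)/3 = -(-4)*C/3 = 4*C/3)
w(o, v) = 2 - o + o/v (w(o, v) = 2 + (o/v - o) = 2 + (-o + o/v) = 2 - o + o/v)
a = 52 (a = (4/3)*39 = 52)
w(30, 24)*(a - 871) = (2 - 1*30 + 30/24)*(52 - 871) = (2 - 30 + 30*(1/24))*(-819) = (2 - 30 + 5/4)*(-819) = -107/4*(-819) = 87633/4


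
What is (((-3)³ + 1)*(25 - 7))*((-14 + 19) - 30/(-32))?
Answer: -11115/4 ≈ -2778.8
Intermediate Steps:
(((-3)³ + 1)*(25 - 7))*((-14 + 19) - 30/(-32)) = ((-27 + 1)*18)*(5 - 30*(-1/32)) = (-26*18)*(5 + 15/16) = -468*95/16 = -11115/4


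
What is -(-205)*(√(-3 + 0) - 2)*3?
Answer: -1230 + 615*I*√3 ≈ -1230.0 + 1065.2*I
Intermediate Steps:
-(-205)*(√(-3 + 0) - 2)*3 = -(-205)*(√(-3) - 2)*3 = -(-205)*(I*√3 - 2)*3 = -(-205)*(-2 + I*√3)*3 = -(-205)*(-6 + 3*I*√3) = -205*(6 - 3*I*√3) = -1230 + 615*I*√3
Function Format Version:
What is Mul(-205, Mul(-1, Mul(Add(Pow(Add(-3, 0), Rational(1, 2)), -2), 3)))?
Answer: Add(-1230, Mul(615, I, Pow(3, Rational(1, 2)))) ≈ Add(-1230.0, Mul(1065.2, I))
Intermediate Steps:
Mul(-205, Mul(-1, Mul(Add(Pow(Add(-3, 0), Rational(1, 2)), -2), 3))) = Mul(-205, Mul(-1, Mul(Add(Pow(-3, Rational(1, 2)), -2), 3))) = Mul(-205, Mul(-1, Mul(Add(Mul(I, Pow(3, Rational(1, 2))), -2), 3))) = Mul(-205, Mul(-1, Mul(Add(-2, Mul(I, Pow(3, Rational(1, 2)))), 3))) = Mul(-205, Mul(-1, Add(-6, Mul(3, I, Pow(3, Rational(1, 2)))))) = Mul(-205, Add(6, Mul(-3, I, Pow(3, Rational(1, 2))))) = Add(-1230, Mul(615, I, Pow(3, Rational(1, 2))))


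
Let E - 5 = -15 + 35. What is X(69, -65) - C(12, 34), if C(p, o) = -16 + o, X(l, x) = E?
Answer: 7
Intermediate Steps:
E = 25 (E = 5 + (-15 + 35) = 5 + 20 = 25)
X(l, x) = 25
X(69, -65) - C(12, 34) = 25 - (-16 + 34) = 25 - 1*18 = 25 - 18 = 7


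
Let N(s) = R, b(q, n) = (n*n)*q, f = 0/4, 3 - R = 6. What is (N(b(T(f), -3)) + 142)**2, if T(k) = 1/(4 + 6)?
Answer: 19321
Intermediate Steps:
R = -3 (R = 3 - 1*6 = 3 - 6 = -3)
f = 0 (f = 0*(1/4) = 0)
T(k) = 1/10
b(q, n) = q*n**2 (b(q, n) = n**2*q = q*n**2)
N(s) = -3
(N(b(T(f), -3)) + 142)**2 = (-3 + 142)**2 = 139**2 = 19321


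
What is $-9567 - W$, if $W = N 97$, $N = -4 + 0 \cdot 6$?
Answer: $-9179$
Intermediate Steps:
$N = -4$ ($N = -4 + 0 = -4$)
$W = -388$ ($W = \left(-4\right) 97 = -388$)
$-9567 - W = -9567 - -388 = -9567 + 388 = -9179$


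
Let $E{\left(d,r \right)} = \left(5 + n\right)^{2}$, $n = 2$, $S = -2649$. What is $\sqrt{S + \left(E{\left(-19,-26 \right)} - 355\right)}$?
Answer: $i \sqrt{2955} \approx 54.36 i$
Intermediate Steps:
$E{\left(d,r \right)} = 49$ ($E{\left(d,r \right)} = \left(5 + 2\right)^{2} = 7^{2} = 49$)
$\sqrt{S + \left(E{\left(-19,-26 \right)} - 355\right)} = \sqrt{-2649 + \left(49 - 355\right)} = \sqrt{-2649 - 306} = \sqrt{-2955} = i \sqrt{2955}$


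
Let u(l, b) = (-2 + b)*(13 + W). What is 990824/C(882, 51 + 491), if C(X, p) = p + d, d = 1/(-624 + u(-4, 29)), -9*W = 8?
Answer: 294274728/160973 ≈ 1828.1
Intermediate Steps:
W = -8/9 (W = -1/9*8 = -8/9 ≈ -0.88889)
u(l, b) = -218/9 + 109*b/9 (u(l, b) = (-2 + b)*(13 - 8/9) = (-2 + b)*(109/9) = -218/9 + 109*b/9)
d = -1/297 (d = 1/(-624 + (-218/9 + (109/9)*29)) = 1/(-624 + (-218/9 + 3161/9)) = 1/(-624 + 327) = 1/(-297) = -1/297 ≈ -0.0033670)
C(X, p) = -1/297 + p (C(X, p) = p - 1/297 = -1/297 + p)
990824/C(882, 51 + 491) = 990824/(-1/297 + (51 + 491)) = 990824/(-1/297 + 542) = 990824/(160973/297) = 990824*(297/160973) = 294274728/160973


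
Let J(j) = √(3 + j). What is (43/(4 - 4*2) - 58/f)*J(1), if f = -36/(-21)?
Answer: -535/6 ≈ -89.167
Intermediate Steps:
f = 12/7 (f = -36*(-1/21) = 12/7 ≈ 1.7143)
(43/(4 - 4*2) - 58/f)*J(1) = (43/(4 - 4*2) - 58/12/7)*√(3 + 1) = (43/(4 - 8) - 58*7/12)*√4 = (43/(-4) - 203/6)*2 = (43*(-¼) - 203/6)*2 = (-43/4 - 203/6)*2 = -535/12*2 = -535/6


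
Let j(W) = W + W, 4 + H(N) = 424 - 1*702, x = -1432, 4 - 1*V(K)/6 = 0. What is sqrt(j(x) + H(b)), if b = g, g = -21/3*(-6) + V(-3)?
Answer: 11*I*sqrt(26) ≈ 56.089*I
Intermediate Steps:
V(K) = 24 (V(K) = 24 - 6*0 = 24 + 0 = 24)
g = 66 (g = -21/3*(-6) + 24 = -21*1/3*(-6) + 24 = -7*(-6) + 24 = 42 + 24 = 66)
b = 66
H(N) = -282 (H(N) = -4 + (424 - 1*702) = -4 + (424 - 702) = -4 - 278 = -282)
j(W) = 2*W
sqrt(j(x) + H(b)) = sqrt(2*(-1432) - 282) = sqrt(-2864 - 282) = sqrt(-3146) = 11*I*sqrt(26)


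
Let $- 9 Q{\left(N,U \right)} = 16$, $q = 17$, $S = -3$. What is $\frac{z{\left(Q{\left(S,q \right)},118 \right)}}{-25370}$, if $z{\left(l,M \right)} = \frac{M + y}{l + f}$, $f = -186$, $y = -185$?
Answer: $- \frac{603}{42875300} \approx -1.4064 \cdot 10^{-5}$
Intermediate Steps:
$Q{\left(N,U \right)} = - \frac{16}{9}$ ($Q{\left(N,U \right)} = \left(- \frac{1}{9}\right) 16 = - \frac{16}{9}$)
$z{\left(l,M \right)} = \frac{-185 + M}{-186 + l}$ ($z{\left(l,M \right)} = \frac{M - 185}{l - 186} = \frac{-185 + M}{-186 + l}$)
$\frac{z{\left(Q{\left(S,q \right)},118 \right)}}{-25370} = \frac{\frac{1}{-186 - \frac{16}{9}} \left(-185 + 118\right)}{-25370} = \frac{1}{- \frac{1690}{9}} \left(-67\right) \left(- \frac{1}{25370}\right) = \left(- \frac{9}{1690}\right) \left(-67\right) \left(- \frac{1}{25370}\right) = \frac{603}{1690} \left(- \frac{1}{25370}\right) = - \frac{603}{42875300}$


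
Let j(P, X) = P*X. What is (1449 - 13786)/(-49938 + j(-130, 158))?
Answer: 12337/70478 ≈ 0.17505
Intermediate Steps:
(1449 - 13786)/(-49938 + j(-130, 158)) = (1449 - 13786)/(-49938 - 130*158) = -12337/(-49938 - 20540) = -12337/(-70478) = -12337*(-1/70478) = 12337/70478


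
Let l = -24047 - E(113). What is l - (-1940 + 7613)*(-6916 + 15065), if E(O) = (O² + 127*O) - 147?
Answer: -46280297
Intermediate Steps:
E(O) = -147 + O² + 127*O
l = -51020 (l = -24047 - (-147 + 113² + 127*113) = -24047 - (-147 + 12769 + 14351) = -24047 - 1*26973 = -24047 - 26973 = -51020)
l - (-1940 + 7613)*(-6916 + 15065) = -51020 - (-1940 + 7613)*(-6916 + 15065) = -51020 - 5673*8149 = -51020 - 1*46229277 = -51020 - 46229277 = -46280297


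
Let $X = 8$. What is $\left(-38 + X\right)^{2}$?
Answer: $900$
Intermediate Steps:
$\left(-38 + X\right)^{2} = \left(-38 + 8\right)^{2} = \left(-30\right)^{2} = 900$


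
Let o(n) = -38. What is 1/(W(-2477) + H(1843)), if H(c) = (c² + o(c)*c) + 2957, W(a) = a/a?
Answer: 1/3329573 ≈ 3.0034e-7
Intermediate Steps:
W(a) = 1
H(c) = 2957 + c² - 38*c (H(c) = (c² - 38*c) + 2957 = 2957 + c² - 38*c)
1/(W(-2477) + H(1843)) = 1/(1 + (2957 + 1843² - 38*1843)) = 1/(1 + (2957 + 3396649 - 70034)) = 1/(1 + 3329572) = 1/3329573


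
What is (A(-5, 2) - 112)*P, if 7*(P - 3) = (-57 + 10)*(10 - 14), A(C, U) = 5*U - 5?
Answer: -22363/7 ≈ -3194.7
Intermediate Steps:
A(C, U) = -5 + 5*U
P = 209/7 (P = 3 + ((-57 + 10)*(10 - 14))/7 = 3 + (-47*(-4))/7 = 3 + (⅐)*188 = 3 + 188/7 = 209/7 ≈ 29.857)
(A(-5, 2) - 112)*P = ((-5 + 5*2) - 112)*(209/7) = ((-5 + 10) - 112)*(209/7) = (5 - 112)*(209/7) = -107*209/7 = -22363/7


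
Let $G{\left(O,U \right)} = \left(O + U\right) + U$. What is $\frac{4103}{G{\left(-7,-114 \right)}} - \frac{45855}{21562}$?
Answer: $- \frac{99244811}{5067070} \approx -19.586$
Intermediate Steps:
$G{\left(O,U \right)} = O + 2 U$
$\frac{4103}{G{\left(-7,-114 \right)}} - \frac{45855}{21562} = \frac{4103}{-7 + 2 \left(-114\right)} - \frac{45855}{21562} = \frac{4103}{-7 - 228} - \frac{45855}{21562} = \frac{4103}{-235} - \frac{45855}{21562} = 4103 \left(- \frac{1}{235}\right) - \frac{45855}{21562} = - \frac{4103}{235} - \frac{45855}{21562} = - \frac{99244811}{5067070}$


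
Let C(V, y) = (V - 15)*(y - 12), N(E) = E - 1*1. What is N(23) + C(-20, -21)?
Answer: 1177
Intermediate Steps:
N(E) = -1 + E (N(E) = E - 1 = -1 + E)
C(V, y) = (-15 + V)*(-12 + y)
N(23) + C(-20, -21) = (-1 + 23) + (180 - 15*(-21) - 12*(-20) - 20*(-21)) = 22 + (180 + 315 + 240 + 420) = 22 + 1155 = 1177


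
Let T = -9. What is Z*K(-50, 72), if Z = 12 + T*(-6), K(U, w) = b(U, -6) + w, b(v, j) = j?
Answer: 4356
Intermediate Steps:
K(U, w) = -6 + w
Z = 66 (Z = 12 - 9*(-6) = 12 + 54 = 66)
Z*K(-50, 72) = 66*(-6 + 72) = 66*66 = 4356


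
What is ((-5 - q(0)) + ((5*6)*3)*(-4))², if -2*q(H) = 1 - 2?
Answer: 534361/4 ≈ 1.3359e+5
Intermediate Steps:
q(H) = ½ (q(H) = -(1 - 2)/2 = -½*(-1) = ½)
((-5 - q(0)) + ((5*6)*3)*(-4))² = ((-5 - 1*½) + ((5*6)*3)*(-4))² = ((-5 - ½) + (30*3)*(-4))² = (-11/2 + 90*(-4))² = (-11/2 - 360)² = (-731/2)² = 534361/4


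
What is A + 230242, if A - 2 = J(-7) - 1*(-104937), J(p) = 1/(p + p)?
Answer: 4692533/14 ≈ 3.3518e+5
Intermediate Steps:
J(p) = 1/(2*p)
A = 1469145/14 (A = 2 + ((1/2)/(-7) - 1*(-104937)) = 2 + ((1/2)*(-1/7) + 104937) = 2 + (-1/14 + 104937) = 2 + 1469117/14 = 1469145/14 ≈ 1.0494e+5)
A + 230242 = 1469145/14 + 230242 = 4692533/14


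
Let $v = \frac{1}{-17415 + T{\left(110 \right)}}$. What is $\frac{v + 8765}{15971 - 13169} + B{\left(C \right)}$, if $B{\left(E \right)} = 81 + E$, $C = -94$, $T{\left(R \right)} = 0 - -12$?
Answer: $- \frac{240692192}{24381603} \approx -9.8719$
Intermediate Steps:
$T{\left(R \right)} = 12$ ($T{\left(R \right)} = 0 + 12 = 12$)
$v = - \frac{1}{17403}$ ($v = \frac{1}{-17415 + 12} = \frac{1}{-17403} = - \frac{1}{17403} \approx -5.7461 \cdot 10^{-5}$)
$\frac{v + 8765}{15971 - 13169} + B{\left(C \right)} = \frac{- \frac{1}{17403} + 8765}{15971 - 13169} + \left(81 - 94\right) = \frac{152537294}{17403 \cdot 2802} - 13 = \frac{152537294}{17403} \cdot \frac{1}{2802} - 13 = \frac{76268647}{24381603} - 13 = - \frac{240692192}{24381603}$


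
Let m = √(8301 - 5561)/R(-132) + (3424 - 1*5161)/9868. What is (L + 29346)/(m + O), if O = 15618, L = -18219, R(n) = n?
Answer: 18428278762978568748/25865877031035266381 + 17878056847992*√685/25865877031035266381 ≈ 0.71247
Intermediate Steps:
m = -1737/9868 - √685/66 (m = √(8301 - 5561)/(-132) + (3424 - 1*5161)/9868 = √2740*(-1/132) + (3424 - 5161)*(1/9868) = (2*√685)*(-1/132) - 1737*1/9868 = -√685/66 - 1737/9868 = -1737/9868 - √685/66 ≈ -0.57258)
(L + 29346)/(m + O) = (-18219 + 29346)/((-1737/9868 - √685/66) + 15618) = 11127/(154116687/9868 - √685/66)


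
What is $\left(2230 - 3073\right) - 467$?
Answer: $-1310$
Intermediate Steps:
$\left(2230 - 3073\right) - 467 = -843 - 467 = -1310$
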